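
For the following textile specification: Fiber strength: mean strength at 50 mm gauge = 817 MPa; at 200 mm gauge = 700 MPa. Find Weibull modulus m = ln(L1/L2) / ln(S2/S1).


Formula: m = ln(L1/L2) / ln(S2/S1)
Step 1: ln(L1/L2) = ln(50/200) = -1.38629
Step 2: S2/S1 = 700/817 = 0.85679
Step 3: ln(S2/S1) = ln(0.85679) = -0.15456
Step 4: m = -1.38629 / -0.15456 = 8.97

8.97 (Weibull m)


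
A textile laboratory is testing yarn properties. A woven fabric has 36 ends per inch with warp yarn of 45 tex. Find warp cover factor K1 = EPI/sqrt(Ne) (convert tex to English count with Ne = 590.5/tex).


Formula: K1 = EPI / sqrt(Ne), with Ne = 590.5 / tex_warp
Step 1: Ne = 590.5 / 45 = 13.122
Step 2: sqrt(Ne) = sqrt(13.122) = 3.6224
Step 3: K1 = 36 / 3.6224 = 9.9

9.9


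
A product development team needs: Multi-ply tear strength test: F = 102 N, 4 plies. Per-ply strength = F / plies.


Formula: Per-ply strength = Total force / Number of plies
Per-ply = 102 N / 4
Per-ply = 25.5 N

25.5 N


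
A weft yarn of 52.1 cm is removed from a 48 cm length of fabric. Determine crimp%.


Formula: Crimp% = ((L_yarn - L_fabric) / L_fabric) * 100
Step 1: Extension = 52.1 - 48 = 4.1 cm
Step 2: Crimp% = (4.1 / 48) * 100
Step 3: Crimp% = 0.085417 * 100 = 8.5417% ≈ 8.5%

8.5%


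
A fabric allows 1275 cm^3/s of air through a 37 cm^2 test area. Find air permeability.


Formula: Air Permeability = Airflow / Test Area
AP = 1275 cm^3/s / 37 cm^2
AP = 34.5 cm^3/s/cm^2

34.5 cm^3/s/cm^2


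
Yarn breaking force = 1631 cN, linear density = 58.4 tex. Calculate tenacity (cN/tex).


Formula: Tenacity = Breaking force / Linear density
Tenacity = 1631 cN / 58.4 tex
Tenacity = 27.93 cN/tex

27.93 cN/tex


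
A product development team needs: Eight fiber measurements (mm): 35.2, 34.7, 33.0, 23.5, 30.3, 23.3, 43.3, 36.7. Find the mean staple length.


Formula: Mean = sum of lengths / count
Sum = 35.2 + 34.7 + 33.0 + 23.5 + 30.3 + 23.3 + 43.3 + 36.7
Sum = 260.0 mm
Mean = 260.0 / 8 = 32.50 mm

32.50 mm


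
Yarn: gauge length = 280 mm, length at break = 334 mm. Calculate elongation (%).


Formula: Elongation (%) = ((L_break - L0) / L0) * 100
Step 1: Extension = 334 - 280 = 54 mm
Step 2: Elongation = (54 / 280) * 100
Step 3: Elongation = 0.192857 * 100 = 19.2857% ≈ 19.3%

19.3%


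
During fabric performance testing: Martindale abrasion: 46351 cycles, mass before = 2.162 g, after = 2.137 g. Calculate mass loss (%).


Formula: Mass loss% = ((m_before - m_after) / m_before) * 100
Step 1: Mass loss = 2.162 - 2.137 = 0.025 g
Step 2: Ratio = 0.025 / 2.162 = 0.0115634
Step 3: Mass loss% = 0.0115634 * 100 = 1.15634% ≈ 1.16%

1.16%


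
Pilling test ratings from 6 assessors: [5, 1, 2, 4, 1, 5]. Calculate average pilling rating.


Formula: Mean = sum / count
Sum = 5 + 1 + 2 + 4 + 1 + 5 = 18
Mean = 18 / 6 = 3.0

3.0


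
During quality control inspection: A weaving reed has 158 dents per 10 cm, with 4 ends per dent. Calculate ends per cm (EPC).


Formula: EPC = (dents per 10 cm * ends per dent) / 10
Step 1: Total ends per 10 cm = 158 * 4 = 632
Step 2: EPC = 632 / 10 = 63.2 ends/cm

63.2 ends/cm


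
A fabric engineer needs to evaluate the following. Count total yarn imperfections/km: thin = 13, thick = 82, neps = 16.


Formula: Total = thin places + thick places + neps
Total = 13 + 82 + 16
Total = 111 imperfections/km

111 imperfections/km


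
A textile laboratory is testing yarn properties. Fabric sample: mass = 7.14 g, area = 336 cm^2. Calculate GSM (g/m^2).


Formula: GSM = mass_g / area_m2
Step 1: Convert area: 336 cm^2 = 336 / 10000 = 0.0336 m^2
Step 2: GSM = 7.14 g / 0.0336 m^2 = 212.5 g/m^2

212.5 g/m^2


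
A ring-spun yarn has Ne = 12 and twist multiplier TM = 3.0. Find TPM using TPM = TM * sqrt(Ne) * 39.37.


Formula: TPM = TM * sqrt(Ne) * 39.37
Step 1: sqrt(Ne) = sqrt(12) = 3.4641
Step 2: TM * sqrt(Ne) = 3.0 * 3.4641 = 10.3923
Step 3: TPM = 10.3923 * 39.37 = 409 twists/m

409 twists/m


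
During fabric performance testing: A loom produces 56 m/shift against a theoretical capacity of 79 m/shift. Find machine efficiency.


Formula: Efficiency% = (Actual output / Theoretical output) * 100
Efficiency% = (56 / 79) * 100
Efficiency% = 0.708861 * 100 = 70.8861% ≈ 70.9%

70.9%


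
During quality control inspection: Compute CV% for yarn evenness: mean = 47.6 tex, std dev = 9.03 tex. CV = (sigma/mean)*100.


Formula: CV% = (standard deviation / mean) * 100
Step 1: Ratio = 9.03 / 47.6 = 0.189706
Step 2: CV% = 0.189706 * 100 = 18.9706% ≈ 19.0%

19.0%


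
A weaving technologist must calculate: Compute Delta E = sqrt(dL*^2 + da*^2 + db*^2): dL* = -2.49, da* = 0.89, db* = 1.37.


Formula: Delta E = sqrt(dL*^2 + da*^2 + db*^2)
Step 1: dL*^2 = (-2.49)^2 = 6.2001
Step 2: da*^2 = 0.89^2 = 0.7921
Step 3: db*^2 = 1.37^2 = 1.8769
Step 4: Sum = 6.2001 + 0.7921 + 1.8769 = 8.8691
Step 5: Delta E = sqrt(8.8691) = 2.98

2.98 Delta E


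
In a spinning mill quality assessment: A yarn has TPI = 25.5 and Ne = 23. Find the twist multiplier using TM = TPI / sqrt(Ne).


Formula: TM = TPI / sqrt(Ne)
Step 1: sqrt(Ne) = sqrt(23) = 4.7958
Step 2: TM = 25.5 / 4.7958 = 5.32

5.32 TM


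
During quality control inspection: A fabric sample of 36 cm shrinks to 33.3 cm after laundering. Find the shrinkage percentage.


Formula: Shrinkage% = ((L_before - L_after) / L_before) * 100
Step 1: Shrinkage = 36 - 33.3 = 2.7 cm
Step 2: Shrinkage% = (2.7 / 36) * 100
Step 3: Shrinkage% = 0.075 * 100 = 7.5%

7.5%


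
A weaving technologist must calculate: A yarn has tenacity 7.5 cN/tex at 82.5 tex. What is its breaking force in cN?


Formula: Breaking force = Tenacity * Linear density
F = 7.5 cN/tex * 82.5 tex
F = 618.75 cN

618.75 cN


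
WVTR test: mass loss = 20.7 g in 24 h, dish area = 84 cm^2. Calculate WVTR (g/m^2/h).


Formula: WVTR = mass_loss / (area * time)
Step 1: Convert area: 84 cm^2 = 0.0084 m^2
Step 2: WVTR = 20.7 g / (0.0084 m^2 * 24 h)
Step 3: WVTR = 20.7 / 0.2016 = 102.7 g/m^2/h

102.7 g/m^2/h


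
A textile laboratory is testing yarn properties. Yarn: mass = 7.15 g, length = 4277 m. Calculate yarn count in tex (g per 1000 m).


Formula: Tex = (mass_g / length_m) * 1000
Substituting: Tex = (7.15 / 4277) * 1000
Intermediate: 7.15 / 4277 = 0.00167173 g/m
Tex = 0.00167173 * 1000 = 1.67 tex

1.67 tex


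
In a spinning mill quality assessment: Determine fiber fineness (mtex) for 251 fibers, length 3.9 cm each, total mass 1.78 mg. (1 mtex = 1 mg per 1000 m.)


Formula: fineness (mtex) = mass (mg) / total length (km) = (mass_mg / total_length_m) * 1000
Step 1: Convert fiber length: 3.9 cm = 0.039 m
Step 2: Total fiber length = 251 * 0.039 = 9.789 m
Step 3: Linear density = 1.78 mg / 9.789 m = 0.1818 mg/m
Step 4: fineness = 0.1818 * 1000 = 181.8 mtex

181.8 mtex


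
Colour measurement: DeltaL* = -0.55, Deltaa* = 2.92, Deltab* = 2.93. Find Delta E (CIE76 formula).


Formula: Delta E = sqrt(dL*^2 + da*^2 + db*^2)
Step 1: dL*^2 = (-0.55)^2 = 0.3025
Step 2: da*^2 = 2.92^2 = 8.5264
Step 3: db*^2 = 2.93^2 = 8.5849
Step 4: Sum = 0.3025 + 8.5264 + 8.5849 = 17.4138
Step 5: Delta E = sqrt(17.4138) = 4.17

4.17 Delta E


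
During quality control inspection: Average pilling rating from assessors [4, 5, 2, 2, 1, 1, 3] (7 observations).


Formula: Mean = sum / count
Sum = 4 + 5 + 2 + 2 + 1 + 1 + 3 = 18
Mean = 18 / 7 = 2.6

2.6


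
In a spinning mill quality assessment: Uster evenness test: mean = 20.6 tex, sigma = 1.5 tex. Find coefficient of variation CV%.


Formula: CV% = (standard deviation / mean) * 100
Step 1: Ratio = 1.5 / 20.6 = 0.072816
Step 2: CV% = 0.072816 * 100 = 7.2816% ≈ 7.3%

7.3%


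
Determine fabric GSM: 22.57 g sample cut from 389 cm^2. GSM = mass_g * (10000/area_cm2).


Formula: GSM = mass_g / area_m2
Step 1: Convert area: 389 cm^2 = 389 / 10000 = 0.0389 m^2
Step 2: GSM = 22.57 g / 0.0389 m^2 = 580.2 g/m^2

580.2 g/m^2


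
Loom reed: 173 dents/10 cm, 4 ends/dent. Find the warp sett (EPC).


Formula: EPC = (dents per 10 cm * ends per dent) / 10
Step 1: Total ends per 10 cm = 173 * 4 = 692
Step 2: EPC = 692 / 10 = 69.2 ends/cm

69.2 ends/cm


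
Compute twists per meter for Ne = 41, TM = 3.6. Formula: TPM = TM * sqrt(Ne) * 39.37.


Formula: TPM = TM * sqrt(Ne) * 39.37
Step 1: sqrt(Ne) = sqrt(41) = 6.4031
Step 2: TM * sqrt(Ne) = 3.6 * 6.4031 = 23.0512
Step 3: TPM = 23.0512 * 39.37 = 908 twists/m

908 twists/m


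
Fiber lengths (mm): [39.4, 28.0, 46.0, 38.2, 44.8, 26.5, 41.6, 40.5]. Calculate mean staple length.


Formula: Mean = sum of lengths / count
Sum = 39.4 + 28.0 + 46.0 + 38.2 + 44.8 + 26.5 + 41.6 + 40.5
Sum = 305.0 mm
Mean = 305.0 / 8 = 38.13 mm

38.13 mm


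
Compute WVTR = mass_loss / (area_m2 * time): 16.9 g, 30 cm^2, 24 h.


Formula: WVTR = mass_loss / (area * time)
Step 1: Convert area: 30 cm^2 = 0.003 m^2
Step 2: WVTR = 16.9 g / (0.003 m^2 * 24 h)
Step 3: WVTR = 16.9 / 0.072 = 234.7 g/m^2/h

234.7 g/m^2/h


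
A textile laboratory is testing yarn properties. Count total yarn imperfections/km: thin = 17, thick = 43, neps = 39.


Formula: Total = thin places + thick places + neps
Total = 17 + 43 + 39
Total = 99 imperfections/km

99 imperfections/km


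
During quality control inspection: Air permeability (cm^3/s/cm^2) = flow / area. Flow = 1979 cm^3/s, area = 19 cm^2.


Formula: Air Permeability = Airflow / Test Area
AP = 1979 cm^3/s / 19 cm^2
AP = 104.2 cm^3/s/cm^2

104.2 cm^3/s/cm^2


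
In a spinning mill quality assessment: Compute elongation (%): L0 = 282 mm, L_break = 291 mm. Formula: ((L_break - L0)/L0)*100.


Formula: Elongation (%) = ((L_break - L0) / L0) * 100
Step 1: Extension = 291 - 282 = 9 mm
Step 2: Elongation = (9 / 282) * 100
Step 3: Elongation = 0.031915 * 100 = 3.1915% ≈ 3.2%

3.2%


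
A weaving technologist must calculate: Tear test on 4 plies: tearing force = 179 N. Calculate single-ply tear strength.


Formula: Per-ply strength = Total force / Number of plies
Per-ply = 179 N / 4
Per-ply = 44.75 N

44.75 N


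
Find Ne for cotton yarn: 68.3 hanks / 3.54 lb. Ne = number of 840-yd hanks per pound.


Formula: Ne = hanks / mass_lb
Substituting: Ne = 68.3 / 3.54
Ne = 19.3

19.3 Ne


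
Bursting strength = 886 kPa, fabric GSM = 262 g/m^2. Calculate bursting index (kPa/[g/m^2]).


Formula: Bursting Index = Bursting Strength / Fabric GSM
BI = 886 kPa / 262 g/m^2
BI = 3.382 kPa/(g/m^2)

3.382 kPa/(g/m^2)


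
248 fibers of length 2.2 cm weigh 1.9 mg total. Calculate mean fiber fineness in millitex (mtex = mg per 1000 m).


Formula: fineness (mtex) = mass (mg) / total length (km) = (mass_mg / total_length_m) * 1000
Step 1: Convert fiber length: 2.2 cm = 0.022 m
Step 2: Total fiber length = 248 * 0.022 = 5.456 m
Step 3: Linear density = 1.9 mg / 5.456 m = 0.3482 mg/m
Step 4: fineness = 0.3482 * 1000 = 348.2 mtex

348.2 mtex


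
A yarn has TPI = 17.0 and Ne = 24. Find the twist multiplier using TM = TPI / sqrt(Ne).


Formula: TM = TPI / sqrt(Ne)
Step 1: sqrt(Ne) = sqrt(24) = 4.899
Step 2: TM = 17.0 / 4.899 = 3.47

3.47 TM


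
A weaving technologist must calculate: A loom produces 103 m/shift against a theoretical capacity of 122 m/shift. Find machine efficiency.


Formula: Efficiency% = (Actual output / Theoretical output) * 100
Efficiency% = (103 / 122) * 100
Efficiency% = 0.844262 * 100 = 84.4262% ≈ 84.4%

84.4%


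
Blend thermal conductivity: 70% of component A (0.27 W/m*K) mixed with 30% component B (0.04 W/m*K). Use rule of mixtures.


Formula: Blend property = (fraction_A * property_A) + (fraction_B * property_B)
Step 1: Contribution A = 70/100 * 0.27 W/m*K = 0.189 W/m*K
Step 2: Contribution B = 30/100 * 0.04 W/m*K = 0.012 W/m*K
Step 3: Blend thermal conductivity = 0.189 + 0.012 = 0.201 W/m*K

0.201 W/m*K


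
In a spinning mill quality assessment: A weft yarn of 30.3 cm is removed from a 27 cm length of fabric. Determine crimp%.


Formula: Crimp% = ((L_yarn - L_fabric) / L_fabric) * 100
Step 1: Extension = 30.3 - 27 = 3.3 cm
Step 2: Crimp% = (3.3 / 27) * 100
Step 3: Crimp% = 0.122222 * 100 = 12.2222% ≈ 12.2%

12.2%


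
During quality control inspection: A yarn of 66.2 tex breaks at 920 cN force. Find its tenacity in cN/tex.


Formula: Tenacity = Breaking force / Linear density
Tenacity = 920 cN / 66.2 tex
Tenacity = 13.90 cN/tex

13.90 cN/tex


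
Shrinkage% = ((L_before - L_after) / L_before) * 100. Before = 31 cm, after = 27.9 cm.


Formula: Shrinkage% = ((L_before - L_after) / L_before) * 100
Step 1: Shrinkage = 31 - 27.9 = 3.1 cm
Step 2: Shrinkage% = (3.1 / 31) * 100
Step 3: Shrinkage% = 0.1 * 100 = 10.0%

10.0%


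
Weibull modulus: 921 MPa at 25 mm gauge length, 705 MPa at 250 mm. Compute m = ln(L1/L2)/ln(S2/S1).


Formula: m = ln(L1/L2) / ln(S2/S1)
Step 1: ln(L1/L2) = ln(25/250) = -2.30259
Step 2: S2/S1 = 705/921 = 0.76547
Step 3: ln(S2/S1) = ln(0.76547) = -0.26727
Step 4: m = -2.30259 / -0.26727 = 8.62

8.62 (Weibull m)


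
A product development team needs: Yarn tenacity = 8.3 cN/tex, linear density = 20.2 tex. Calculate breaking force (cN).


Formula: Breaking force = Tenacity * Linear density
F = 8.3 cN/tex * 20.2 tex
F = 167.66 cN

167.66 cN


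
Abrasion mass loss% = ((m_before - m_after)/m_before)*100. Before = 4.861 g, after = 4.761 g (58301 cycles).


Formula: Mass loss% = ((m_before - m_after) / m_before) * 100
Step 1: Mass loss = 4.861 - 4.761 = 0.1 g
Step 2: Ratio = 0.1 / 4.861 = 0.0205719
Step 3: Mass loss% = 0.0205719 * 100 = 2.05719% ≈ 2.06%

2.06%


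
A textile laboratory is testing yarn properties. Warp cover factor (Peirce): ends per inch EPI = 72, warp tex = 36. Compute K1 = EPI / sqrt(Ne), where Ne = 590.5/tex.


Formula: K1 = EPI / sqrt(Ne), with Ne = 590.5 / tex_warp
Step 1: Ne = 590.5 / 36 = 16.403
Step 2: sqrt(Ne) = sqrt(16.403) = 4.0501
Step 3: K1 = 72 / 4.0501 = 17.8

17.8


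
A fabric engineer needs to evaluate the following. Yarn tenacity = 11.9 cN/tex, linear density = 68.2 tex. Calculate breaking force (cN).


Formula: Breaking force = Tenacity * Linear density
F = 11.9 cN/tex * 68.2 tex
F = 811.58 cN

811.58 cN


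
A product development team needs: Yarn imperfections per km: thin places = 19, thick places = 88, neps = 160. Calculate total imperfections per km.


Formula: Total = thin places + thick places + neps
Total = 19 + 88 + 160
Total = 267 imperfections/km

267 imperfections/km


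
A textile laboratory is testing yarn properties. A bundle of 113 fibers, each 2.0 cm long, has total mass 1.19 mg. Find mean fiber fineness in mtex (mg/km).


Formula: fineness (mtex) = mass (mg) / total length (km) = (mass_mg / total_length_m) * 1000
Step 1: Convert fiber length: 2.0 cm = 0.02 m
Step 2: Total fiber length = 113 * 0.02 = 2.26 m
Step 3: Linear density = 1.19 mg / 2.26 m = 0.5265 mg/m
Step 4: fineness = 0.5265 * 1000 = 526.5 mtex

526.5 mtex


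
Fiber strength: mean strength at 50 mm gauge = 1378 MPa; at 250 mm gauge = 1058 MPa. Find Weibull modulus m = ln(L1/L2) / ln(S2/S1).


Formula: m = ln(L1/L2) / ln(S2/S1)
Step 1: ln(L1/L2) = ln(50/250) = -1.60944
Step 2: S2/S1 = 1058/1378 = 0.76778
Step 3: ln(S2/S1) = ln(0.76778) = -0.26425
Step 4: m = -1.60944 / -0.26425 = 6.09

6.09 (Weibull m)


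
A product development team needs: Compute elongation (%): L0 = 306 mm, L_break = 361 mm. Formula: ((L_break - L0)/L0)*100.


Formula: Elongation (%) = ((L_break - L0) / L0) * 100
Step 1: Extension = 361 - 306 = 55 mm
Step 2: Elongation = (55 / 306) * 100
Step 3: Elongation = 0.179739 * 100 = 17.9739% ≈ 18.0%

18.0%


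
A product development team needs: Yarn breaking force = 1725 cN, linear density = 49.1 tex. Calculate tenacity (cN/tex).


Formula: Tenacity = Breaking force / Linear density
Tenacity = 1725 cN / 49.1 tex
Tenacity = 35.13 cN/tex

35.13 cN/tex


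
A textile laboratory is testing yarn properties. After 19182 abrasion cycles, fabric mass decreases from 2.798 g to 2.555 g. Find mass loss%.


Formula: Mass loss% = ((m_before - m_after) / m_before) * 100
Step 1: Mass loss = 2.798 - 2.555 = 0.243 g
Step 2: Ratio = 0.243 / 2.798 = 0.0868477
Step 3: Mass loss% = 0.0868477 * 100 = 8.68477% ≈ 8.68%

8.68%


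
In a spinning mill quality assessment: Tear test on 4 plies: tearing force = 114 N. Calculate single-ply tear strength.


Formula: Per-ply strength = Total force / Number of plies
Per-ply = 114 N / 4
Per-ply = 28.5 N

28.5 N


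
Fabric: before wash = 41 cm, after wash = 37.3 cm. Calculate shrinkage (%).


Formula: Shrinkage% = ((L_before - L_after) / L_before) * 100
Step 1: Shrinkage = 41 - 37.3 = 3.7 cm
Step 2: Shrinkage% = (3.7 / 41) * 100
Step 3: Shrinkage% = 0.090244 * 100 = 9.0244% ≈ 9.0%

9.0%


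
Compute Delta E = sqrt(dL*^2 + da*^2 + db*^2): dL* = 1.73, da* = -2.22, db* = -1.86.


Formula: Delta E = sqrt(dL*^2 + da*^2 + db*^2)
Step 1: dL*^2 = 1.73^2 = 2.9929
Step 2: da*^2 = (-2.22)^2 = 4.9284
Step 3: db*^2 = (-1.86)^2 = 3.4596
Step 4: Sum = 2.9929 + 4.9284 + 3.4596 = 11.3809
Step 5: Delta E = sqrt(11.3809) = 3.37

3.37 Delta E


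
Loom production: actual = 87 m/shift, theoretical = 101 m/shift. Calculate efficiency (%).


Formula: Efficiency% = (Actual output / Theoretical output) * 100
Efficiency% = (87 / 101) * 100
Efficiency% = 0.861386 * 100 = 86.1386% ≈ 86.1%

86.1%


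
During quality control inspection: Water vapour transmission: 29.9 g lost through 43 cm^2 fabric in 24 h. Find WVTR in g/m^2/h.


Formula: WVTR = mass_loss / (area * time)
Step 1: Convert area: 43 cm^2 = 0.0043 m^2
Step 2: WVTR = 29.9 g / (0.0043 m^2 * 24 h)
Step 3: WVTR = 29.9 / 0.1032 = 289.7 g/m^2/h

289.7 g/m^2/h


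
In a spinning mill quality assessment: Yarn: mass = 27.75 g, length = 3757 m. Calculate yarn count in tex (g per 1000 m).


Formula: Tex = (mass_g / length_m) * 1000
Substituting: Tex = (27.75 / 3757) * 1000
Intermediate: 27.75 / 3757 = 0.00738621 g/m
Tex = 0.00738621 * 1000 = 7.39 tex

7.39 tex


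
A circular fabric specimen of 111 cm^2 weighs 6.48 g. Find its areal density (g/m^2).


Formula: GSM = mass_g / area_m2
Step 1: Convert area: 111 cm^2 = 111 / 10000 = 0.0111 m^2
Step 2: GSM = 6.48 g / 0.0111 m^2 = 583.8 g/m^2

583.8 g/m^2


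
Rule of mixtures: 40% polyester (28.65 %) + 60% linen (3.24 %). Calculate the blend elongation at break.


Formula: Blend property = (fraction_A * property_A) + (fraction_B * property_B)
Step 1: Contribution A = 40/100 * 28.65 % = 11.46 %
Step 2: Contribution B = 60/100 * 3.24 % = 1.944 %
Step 3: Blend elongation at break = 11.46 + 1.944 = 13.404 %

13.404 %


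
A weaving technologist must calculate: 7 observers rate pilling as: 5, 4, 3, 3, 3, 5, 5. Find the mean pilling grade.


Formula: Mean = sum / count
Sum = 5 + 4 + 3 + 3 + 3 + 5 + 5 = 28
Mean = 28 / 7 = 4.0

4.0


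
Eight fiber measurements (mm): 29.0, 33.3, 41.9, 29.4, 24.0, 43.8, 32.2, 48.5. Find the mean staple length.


Formula: Mean = sum of lengths / count
Sum = 29.0 + 33.3 + 41.9 + 29.4 + 24.0 + 43.8 + 32.2 + 48.5
Sum = 282.1 mm
Mean = 282.1 / 8 = 35.26 mm

35.26 mm


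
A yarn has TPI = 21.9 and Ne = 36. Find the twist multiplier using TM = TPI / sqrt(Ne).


Formula: TM = TPI / sqrt(Ne)
Step 1: sqrt(Ne) = sqrt(36) = 6
Step 2: TM = 21.9 / 6 = 3.65

3.65 TM


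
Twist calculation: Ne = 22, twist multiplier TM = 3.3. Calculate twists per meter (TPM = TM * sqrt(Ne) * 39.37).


Formula: TPM = TM * sqrt(Ne) * 39.37
Step 1: sqrt(Ne) = sqrt(22) = 4.6904
Step 2: TM * sqrt(Ne) = 3.3 * 4.6904 = 15.4783
Step 3: TPM = 15.4783 * 39.37 = 609 twists/m

609 twists/m


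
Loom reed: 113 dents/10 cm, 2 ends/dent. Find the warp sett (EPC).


Formula: EPC = (dents per 10 cm * ends per dent) / 10
Step 1: Total ends per 10 cm = 113 * 2 = 226
Step 2: EPC = 226 / 10 = 22.6 ends/cm

22.6 ends/cm


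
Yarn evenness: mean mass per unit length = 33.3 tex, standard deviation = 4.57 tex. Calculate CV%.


Formula: CV% = (standard deviation / mean) * 100
Step 1: Ratio = 4.57 / 33.3 = 0.137237
Step 2: CV% = 0.137237 * 100 = 13.7237% ≈ 13.7%

13.7%


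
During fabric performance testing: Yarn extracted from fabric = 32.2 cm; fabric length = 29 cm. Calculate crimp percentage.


Formula: Crimp% = ((L_yarn - L_fabric) / L_fabric) * 100
Step 1: Extension = 32.2 - 29 = 3.2 cm
Step 2: Crimp% = (3.2 / 29) * 100
Step 3: Crimp% = 0.110345 * 100 = 11.0345% ≈ 11.0%

11.0%


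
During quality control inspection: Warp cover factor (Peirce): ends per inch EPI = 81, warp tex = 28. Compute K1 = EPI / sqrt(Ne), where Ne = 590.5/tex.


Formula: K1 = EPI / sqrt(Ne), with Ne = 590.5 / tex_warp
Step 1: Ne = 590.5 / 28 = 21.089
Step 2: sqrt(Ne) = sqrt(21.089) = 4.5923
Step 3: K1 = 81 / 4.5923 = 17.6

17.6


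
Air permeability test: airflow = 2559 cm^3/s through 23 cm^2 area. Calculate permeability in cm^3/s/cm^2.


Formula: Air Permeability = Airflow / Test Area
AP = 2559 cm^3/s / 23 cm^2
AP = 111.3 cm^3/s/cm^2

111.3 cm^3/s/cm^2


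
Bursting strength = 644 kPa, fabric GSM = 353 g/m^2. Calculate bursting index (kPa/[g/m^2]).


Formula: Bursting Index = Bursting Strength / Fabric GSM
BI = 644 kPa / 353 g/m^2
BI = 1.824 kPa/(g/m^2)

1.824 kPa/(g/m^2)


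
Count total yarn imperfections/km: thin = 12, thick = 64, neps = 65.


Formula: Total = thin places + thick places + neps
Total = 12 + 64 + 65
Total = 141 imperfections/km

141 imperfections/km


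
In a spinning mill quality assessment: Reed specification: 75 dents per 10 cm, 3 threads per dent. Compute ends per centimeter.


Formula: EPC = (dents per 10 cm * ends per dent) / 10
Step 1: Total ends per 10 cm = 75 * 3 = 225
Step 2: EPC = 225 / 10 = 22.5 ends/cm

22.5 ends/cm


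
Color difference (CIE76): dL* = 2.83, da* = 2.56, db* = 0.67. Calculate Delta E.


Formula: Delta E = sqrt(dL*^2 + da*^2 + db*^2)
Step 1: dL*^2 = 2.83^2 = 8.0089
Step 2: da*^2 = 2.56^2 = 6.5536
Step 3: db*^2 = 0.67^2 = 0.4489
Step 4: Sum = 8.0089 + 6.5536 + 0.4489 = 15.0114
Step 5: Delta E = sqrt(15.0114) = 3.87

3.87 Delta E


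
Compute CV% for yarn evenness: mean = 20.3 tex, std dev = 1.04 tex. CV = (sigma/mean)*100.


Formula: CV% = (standard deviation / mean) * 100
Step 1: Ratio = 1.04 / 20.3 = 0.051232
Step 2: CV% = 0.051232 * 100 = 5.1232% ≈ 5.1%

5.1%


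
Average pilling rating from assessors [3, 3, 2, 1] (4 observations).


Formula: Mean = sum / count
Sum = 3 + 3 + 2 + 1 = 9
Mean = 9 / 4 = 2.3

2.3


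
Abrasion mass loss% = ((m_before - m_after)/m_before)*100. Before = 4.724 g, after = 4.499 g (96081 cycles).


Formula: Mass loss% = ((m_before - m_after) / m_before) * 100
Step 1: Mass loss = 4.724 - 4.499 = 0.225 g
Step 2: Ratio = 0.225 / 4.724 = 0.0476291
Step 3: Mass loss% = 0.0476291 * 100 = 4.76291% ≈ 4.76%

4.76%


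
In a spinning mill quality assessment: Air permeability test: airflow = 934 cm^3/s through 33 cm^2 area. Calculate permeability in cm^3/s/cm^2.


Formula: Air Permeability = Airflow / Test Area
AP = 934 cm^3/s / 33 cm^2
AP = 28.3 cm^3/s/cm^2

28.3 cm^3/s/cm^2


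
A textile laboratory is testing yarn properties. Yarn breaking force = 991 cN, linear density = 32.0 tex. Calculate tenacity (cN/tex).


Formula: Tenacity = Breaking force / Linear density
Tenacity = 991 cN / 32.0 tex
Tenacity = 30.97 cN/tex

30.97 cN/tex


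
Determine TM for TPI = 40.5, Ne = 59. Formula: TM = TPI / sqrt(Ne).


Formula: TM = TPI / sqrt(Ne)
Step 1: sqrt(Ne) = sqrt(59) = 7.6811
Step 2: TM = 40.5 / 7.6811 = 5.27

5.27 TM


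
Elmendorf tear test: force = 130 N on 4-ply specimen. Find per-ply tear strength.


Formula: Per-ply strength = Total force / Number of plies
Per-ply = 130 N / 4
Per-ply = 32.5 N

32.5 N


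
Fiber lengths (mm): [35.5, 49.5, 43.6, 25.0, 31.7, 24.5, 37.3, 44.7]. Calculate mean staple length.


Formula: Mean = sum of lengths / count
Sum = 35.5 + 49.5 + 43.6 + 25.0 + 31.7 + 24.5 + 37.3 + 44.7
Sum = 291.8 mm
Mean = 291.8 / 8 = 36.48 mm

36.48 mm


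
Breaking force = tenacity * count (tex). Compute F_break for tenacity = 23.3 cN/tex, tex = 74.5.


Formula: Breaking force = Tenacity * Linear density
F = 23.3 cN/tex * 74.5 tex
F = 1735.85 cN

1735.85 cN


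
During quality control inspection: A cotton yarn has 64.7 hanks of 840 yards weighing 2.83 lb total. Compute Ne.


Formula: Ne = hanks / mass_lb
Substituting: Ne = 64.7 / 2.83
Ne = 22.9

22.9 Ne


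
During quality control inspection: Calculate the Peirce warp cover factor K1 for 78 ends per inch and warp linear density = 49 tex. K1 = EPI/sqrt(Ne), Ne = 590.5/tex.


Formula: K1 = EPI / sqrt(Ne), with Ne = 590.5 / tex_warp
Step 1: Ne = 590.5 / 49 = 12.051
Step 2: sqrt(Ne) = sqrt(12.051) = 3.4715
Step 3: K1 = 78 / 3.4715 = 22.5

22.5


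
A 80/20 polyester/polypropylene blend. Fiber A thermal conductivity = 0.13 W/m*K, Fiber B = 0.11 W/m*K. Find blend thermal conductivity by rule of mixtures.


Formula: Blend property = (fraction_A * property_A) + (fraction_B * property_B)
Step 1: Contribution A = 80/100 * 0.13 W/m*K = 0.104 W/m*K
Step 2: Contribution B = 20/100 * 0.11 W/m*K = 0.022 W/m*K
Step 3: Blend thermal conductivity = 0.104 + 0.022 = 0.126 W/m*K

0.126 W/m*K


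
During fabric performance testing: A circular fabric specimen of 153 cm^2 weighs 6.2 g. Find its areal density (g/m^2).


Formula: GSM = mass_g / area_m2
Step 1: Convert area: 153 cm^2 = 153 / 10000 = 0.0153 m^2
Step 2: GSM = 6.2 g / 0.0153 m^2 = 405.2 g/m^2

405.2 g/m^2


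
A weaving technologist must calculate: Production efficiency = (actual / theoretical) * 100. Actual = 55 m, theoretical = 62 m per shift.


Formula: Efficiency% = (Actual output / Theoretical output) * 100
Efficiency% = (55 / 62) * 100
Efficiency% = 0.887097 * 100 = 88.7097% ≈ 88.7%

88.7%


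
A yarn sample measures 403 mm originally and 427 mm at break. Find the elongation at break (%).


Formula: Elongation (%) = ((L_break - L0) / L0) * 100
Step 1: Extension = 427 - 403 = 24 mm
Step 2: Elongation = (24 / 403) * 100
Step 3: Elongation = 0.059553 * 100 = 5.9553% ≈ 6.0%

6.0%


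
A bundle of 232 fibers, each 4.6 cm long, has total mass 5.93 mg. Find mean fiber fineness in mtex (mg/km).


Formula: fineness (mtex) = mass (mg) / total length (km) = (mass_mg / total_length_m) * 1000
Step 1: Convert fiber length: 4.6 cm = 0.046 m
Step 2: Total fiber length = 232 * 0.046 = 10.672 m
Step 3: Linear density = 5.93 mg / 10.672 m = 0.5557 mg/m
Step 4: fineness = 0.5557 * 1000 = 555.7 mtex

555.7 mtex


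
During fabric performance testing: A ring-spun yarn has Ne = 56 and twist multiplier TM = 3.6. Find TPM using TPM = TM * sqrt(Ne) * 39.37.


Formula: TPM = TM * sqrt(Ne) * 39.37
Step 1: sqrt(Ne) = sqrt(56) = 7.4833
Step 2: TM * sqrt(Ne) = 3.6 * 7.4833 = 26.9399
Step 3: TPM = 26.9399 * 39.37 = 1061 twists/m

1061 twists/m


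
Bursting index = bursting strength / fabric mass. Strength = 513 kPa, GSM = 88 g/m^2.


Formula: Bursting Index = Bursting Strength / Fabric GSM
BI = 513 kPa / 88 g/m^2
BI = 5.830 kPa/(g/m^2)

5.830 kPa/(g/m^2)


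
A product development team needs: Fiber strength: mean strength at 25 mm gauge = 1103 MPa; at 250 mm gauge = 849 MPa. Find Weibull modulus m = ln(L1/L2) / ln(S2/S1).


Formula: m = ln(L1/L2) / ln(S2/S1)
Step 1: ln(L1/L2) = ln(25/250) = -2.30259
Step 2: S2/S1 = 849/1103 = 0.76972
Step 3: ln(S2/S1) = ln(0.76972) = -0.26173
Step 4: m = -2.30259 / -0.26173 = 8.80

8.80 (Weibull m)


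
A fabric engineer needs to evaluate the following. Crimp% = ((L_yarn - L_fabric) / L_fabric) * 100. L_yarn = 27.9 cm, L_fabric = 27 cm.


Formula: Crimp% = ((L_yarn - L_fabric) / L_fabric) * 100
Step 1: Extension = 27.9 - 27 = 0.9 cm
Step 2: Crimp% = (0.9 / 27) * 100
Step 3: Crimp% = 0.033333 * 100 = 3.3333% ≈ 3.3%

3.3%


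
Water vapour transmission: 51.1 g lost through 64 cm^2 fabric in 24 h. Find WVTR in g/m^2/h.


Formula: WVTR = mass_loss / (area * time)
Step 1: Convert area: 64 cm^2 = 0.0064 m^2
Step 2: WVTR = 51.1 g / (0.0064 m^2 * 24 h)
Step 3: WVTR = 51.1 / 0.1536 = 332.7 g/m^2/h

332.7 g/m^2/h


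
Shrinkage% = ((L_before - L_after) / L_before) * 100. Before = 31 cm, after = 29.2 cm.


Formula: Shrinkage% = ((L_before - L_after) / L_before) * 100
Step 1: Shrinkage = 31 - 29.2 = 1.8 cm
Step 2: Shrinkage% = (1.8 / 31) * 100
Step 3: Shrinkage% = 0.058065 * 100 = 5.8065% ≈ 5.8%

5.8%


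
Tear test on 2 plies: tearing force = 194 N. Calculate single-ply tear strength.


Formula: Per-ply strength = Total force / Number of plies
Per-ply = 194 N / 2
Per-ply = 97 N

97 N


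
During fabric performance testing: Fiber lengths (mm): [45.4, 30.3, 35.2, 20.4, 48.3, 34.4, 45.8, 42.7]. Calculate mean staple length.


Formula: Mean = sum of lengths / count
Sum = 45.4 + 30.3 + 35.2 + 20.4 + 48.3 + 34.4 + 45.8 + 42.7
Sum = 302.5 mm
Mean = 302.5 / 8 = 37.81 mm

37.81 mm


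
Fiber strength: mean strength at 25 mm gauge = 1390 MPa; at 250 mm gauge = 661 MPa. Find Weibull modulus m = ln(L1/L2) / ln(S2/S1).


Formula: m = ln(L1/L2) / ln(S2/S1)
Step 1: ln(L1/L2) = ln(25/250) = -2.30259
Step 2: S2/S1 = 661/1390 = 0.47554
Step 3: ln(S2/S1) = ln(0.47554) = -0.74330
Step 4: m = -2.30259 / -0.74330 = 3.10

3.10 (Weibull m)


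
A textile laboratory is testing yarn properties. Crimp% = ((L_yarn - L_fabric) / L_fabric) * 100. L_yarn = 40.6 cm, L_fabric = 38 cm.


Formula: Crimp% = ((L_yarn - L_fabric) / L_fabric) * 100
Step 1: Extension = 40.6 - 38 = 2.6 cm
Step 2: Crimp% = (2.6 / 38) * 100
Step 3: Crimp% = 0.068421 * 100 = 6.8421% ≈ 6.8%

6.8%


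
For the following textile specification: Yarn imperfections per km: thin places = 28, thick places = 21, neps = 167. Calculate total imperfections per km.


Formula: Total = thin places + thick places + neps
Total = 28 + 21 + 167
Total = 216 imperfections/km

216 imperfections/km


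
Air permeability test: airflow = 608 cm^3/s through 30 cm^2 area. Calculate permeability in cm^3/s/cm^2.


Formula: Air Permeability = Airflow / Test Area
AP = 608 cm^3/s / 30 cm^2
AP = 20.3 cm^3/s/cm^2

20.3 cm^3/s/cm^2


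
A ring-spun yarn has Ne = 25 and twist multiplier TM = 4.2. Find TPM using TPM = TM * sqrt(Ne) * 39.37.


Formula: TPM = TM * sqrt(Ne) * 39.37
Step 1: sqrt(Ne) = sqrt(25) = 5
Step 2: TM * sqrt(Ne) = 4.2 * 5 = 21
Step 3: TPM = 21 * 39.37 = 827 twists/m

827 twists/m


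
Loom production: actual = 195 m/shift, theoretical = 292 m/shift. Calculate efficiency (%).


Formula: Efficiency% = (Actual output / Theoretical output) * 100
Efficiency% = (195 / 292) * 100
Efficiency% = 0.667808 * 100 = 66.7808% ≈ 66.8%

66.8%


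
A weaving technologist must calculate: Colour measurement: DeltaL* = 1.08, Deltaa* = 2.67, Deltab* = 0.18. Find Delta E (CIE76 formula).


Formula: Delta E = sqrt(dL*^2 + da*^2 + db*^2)
Step 1: dL*^2 = 1.08^2 = 1.1664
Step 2: da*^2 = 2.67^2 = 7.1289
Step 3: db*^2 = 0.18^2 = 0.0324
Step 4: Sum = 1.1664 + 7.1289 + 0.0324 = 8.3277
Step 5: Delta E = sqrt(8.3277) = 2.89

2.89 Delta E


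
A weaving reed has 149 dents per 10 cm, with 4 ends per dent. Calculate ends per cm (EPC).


Formula: EPC = (dents per 10 cm * ends per dent) / 10
Step 1: Total ends per 10 cm = 149 * 4 = 596
Step 2: EPC = 596 / 10 = 59.6 ends/cm

59.6 ends/cm


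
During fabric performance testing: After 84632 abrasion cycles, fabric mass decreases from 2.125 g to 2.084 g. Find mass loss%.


Formula: Mass loss% = ((m_before - m_after) / m_before) * 100
Step 1: Mass loss = 2.125 - 2.084 = 0.041 g
Step 2: Ratio = 0.041 / 2.125 = 0.0192941
Step 3: Mass loss% = 0.0192941 * 100 = 1.92941% ≈ 1.93%

1.93%


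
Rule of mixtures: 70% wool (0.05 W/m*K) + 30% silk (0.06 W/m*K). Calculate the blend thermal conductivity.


Formula: Blend property = (fraction_A * property_A) + (fraction_B * property_B)
Step 1: Contribution A = 70/100 * 0.05 W/m*K = 0.035 W/m*K
Step 2: Contribution B = 30/100 * 0.06 W/m*K = 0.018 W/m*K
Step 3: Blend thermal conductivity = 0.035 + 0.018 = 0.053 W/m*K

0.053 W/m*K


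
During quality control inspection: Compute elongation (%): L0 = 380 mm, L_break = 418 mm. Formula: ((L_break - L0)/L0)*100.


Formula: Elongation (%) = ((L_break - L0) / L0) * 100
Step 1: Extension = 418 - 380 = 38 mm
Step 2: Elongation = (38 / 380) * 100
Step 3: Elongation = 0.1 * 100 = 10.0%

10.0%


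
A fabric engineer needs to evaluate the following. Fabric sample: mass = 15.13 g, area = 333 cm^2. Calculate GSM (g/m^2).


Formula: GSM = mass_g / area_m2
Step 1: Convert area: 333 cm^2 = 333 / 10000 = 0.0333 m^2
Step 2: GSM = 15.13 g / 0.0333 m^2 = 454.4 g/m^2

454.4 g/m^2


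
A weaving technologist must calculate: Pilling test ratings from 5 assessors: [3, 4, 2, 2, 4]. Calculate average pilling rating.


Formula: Mean = sum / count
Sum = 3 + 4 + 2 + 2 + 4 = 15
Mean = 15 / 5 = 3.0

3.0


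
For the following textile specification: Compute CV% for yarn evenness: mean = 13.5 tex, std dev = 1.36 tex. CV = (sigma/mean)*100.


Formula: CV% = (standard deviation / mean) * 100
Step 1: Ratio = 1.36 / 13.5 = 0.100741
Step 2: CV% = 0.100741 * 100 = 10.0741% ≈ 10.1%

10.1%


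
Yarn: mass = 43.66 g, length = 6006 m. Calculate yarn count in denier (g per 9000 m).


Formula: den = (mass_g / length_m) * 9000
Substituting: den = (43.66 / 6006) * 9000
Intermediate: 43.66 / 6006 = 0.0072694 g/m
den = 0.0072694 * 9000 = 65.4 denier

65.4 denier


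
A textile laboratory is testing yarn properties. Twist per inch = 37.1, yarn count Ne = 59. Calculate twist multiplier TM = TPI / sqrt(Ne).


Formula: TM = TPI / sqrt(Ne)
Step 1: sqrt(Ne) = sqrt(59) = 7.6811
Step 2: TM = 37.1 / 7.6811 = 4.83

4.83 TM


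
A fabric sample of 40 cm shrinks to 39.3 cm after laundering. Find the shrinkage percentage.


Formula: Shrinkage% = ((L_before - L_after) / L_before) * 100
Step 1: Shrinkage = 40 - 39.3 = 0.7 cm
Step 2: Shrinkage% = (0.7 / 40) * 100
Step 3: Shrinkage% = 0.0175 * 100 = 1.75% ≈ 1.8%

1.8%


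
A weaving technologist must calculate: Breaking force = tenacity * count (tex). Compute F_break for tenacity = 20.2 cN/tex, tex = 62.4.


Formula: Breaking force = Tenacity * Linear density
F = 20.2 cN/tex * 62.4 tex
F = 1260.48 cN

1260.48 cN


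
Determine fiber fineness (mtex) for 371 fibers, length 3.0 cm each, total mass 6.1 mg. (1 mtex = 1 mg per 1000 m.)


Formula: fineness (mtex) = mass (mg) / total length (km) = (mass_mg / total_length_m) * 1000
Step 1: Convert fiber length: 3.0 cm = 0.03 m
Step 2: Total fiber length = 371 * 0.03 = 11.13 m
Step 3: Linear density = 6.1 mg / 11.13 m = 0.5481 mg/m
Step 4: fineness = 0.5481 * 1000 = 548.1 mtex

548.1 mtex


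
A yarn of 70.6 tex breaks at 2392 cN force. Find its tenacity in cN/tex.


Formula: Tenacity = Breaking force / Linear density
Tenacity = 2392 cN / 70.6 tex
Tenacity = 33.88 cN/tex

33.88 cN/tex


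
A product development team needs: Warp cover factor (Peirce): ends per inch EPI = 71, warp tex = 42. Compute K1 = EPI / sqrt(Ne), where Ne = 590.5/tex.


Formula: K1 = EPI / sqrt(Ne), with Ne = 590.5 / tex_warp
Step 1: Ne = 590.5 / 42 = 14.06
Step 2: sqrt(Ne) = sqrt(14.06) = 3.7497
Step 3: K1 = 71 / 3.7497 = 18.9

18.9


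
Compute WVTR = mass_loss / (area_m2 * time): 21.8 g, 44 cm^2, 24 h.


Formula: WVTR = mass_loss / (area * time)
Step 1: Convert area: 44 cm^2 = 0.0044 m^2
Step 2: WVTR = 21.8 g / (0.0044 m^2 * 24 h)
Step 3: WVTR = 21.8 / 0.1056 = 206.4 g/m^2/h

206.4 g/m^2/h


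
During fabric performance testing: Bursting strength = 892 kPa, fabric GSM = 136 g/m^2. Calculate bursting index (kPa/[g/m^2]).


Formula: Bursting Index = Bursting Strength / Fabric GSM
BI = 892 kPa / 136 g/m^2
BI = 6.559 kPa/(g/m^2)

6.559 kPa/(g/m^2)


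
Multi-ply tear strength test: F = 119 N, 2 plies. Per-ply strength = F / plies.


Formula: Per-ply strength = Total force / Number of plies
Per-ply = 119 N / 2
Per-ply = 59.5 N

59.5 N


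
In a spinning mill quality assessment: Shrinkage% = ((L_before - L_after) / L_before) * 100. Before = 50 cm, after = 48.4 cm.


Formula: Shrinkage% = ((L_before - L_after) / L_before) * 100
Step 1: Shrinkage = 50 - 48.4 = 1.6 cm
Step 2: Shrinkage% = (1.6 / 50) * 100
Step 3: Shrinkage% = 0.032 * 100 = 3.2%

3.2%


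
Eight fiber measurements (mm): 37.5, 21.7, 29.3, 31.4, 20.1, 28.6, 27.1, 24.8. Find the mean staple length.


Formula: Mean = sum of lengths / count
Sum = 37.5 + 21.7 + 29.3 + 31.4 + 20.1 + 28.6 + 27.1 + 24.8
Sum = 220.5 mm
Mean = 220.5 / 8 = 27.56 mm

27.56 mm


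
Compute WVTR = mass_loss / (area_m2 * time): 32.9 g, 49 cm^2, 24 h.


Formula: WVTR = mass_loss / (area * time)
Step 1: Convert area: 49 cm^2 = 0.0049 m^2
Step 2: WVTR = 32.9 g / (0.0049 m^2 * 24 h)
Step 3: WVTR = 32.9 / 0.1176 = 279.8 g/m^2/h

279.8 g/m^2/h


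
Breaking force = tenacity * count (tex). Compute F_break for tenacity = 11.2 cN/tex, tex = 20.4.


Formula: Breaking force = Tenacity * Linear density
F = 11.2 cN/tex * 20.4 tex
F = 228.48 cN

228.48 cN


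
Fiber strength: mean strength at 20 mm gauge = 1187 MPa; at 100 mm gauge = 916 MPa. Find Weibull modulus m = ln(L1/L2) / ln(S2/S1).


Formula: m = ln(L1/L2) / ln(S2/S1)
Step 1: ln(L1/L2) = ln(20/100) = -1.60944
Step 2: S2/S1 = 916/1187 = 0.77169
Step 3: ln(S2/S1) = ln(0.77169) = -0.25917
Step 4: m = -1.60944 / -0.25917 = 6.21

6.21 (Weibull m)


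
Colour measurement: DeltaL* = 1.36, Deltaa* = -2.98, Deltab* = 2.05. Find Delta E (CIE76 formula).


Formula: Delta E = sqrt(dL*^2 + da*^2 + db*^2)
Step 1: dL*^2 = 1.36^2 = 1.8496
Step 2: da*^2 = (-2.98)^2 = 8.8804
Step 3: db*^2 = 2.05^2 = 4.2025
Step 4: Sum = 1.8496 + 8.8804 + 4.2025 = 14.9325
Step 5: Delta E = sqrt(14.9325) = 3.86

3.86 Delta E


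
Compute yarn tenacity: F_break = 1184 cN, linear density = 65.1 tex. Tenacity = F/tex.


Formula: Tenacity = Breaking force / Linear density
Tenacity = 1184 cN / 65.1 tex
Tenacity = 18.19 cN/tex

18.19 cN/tex


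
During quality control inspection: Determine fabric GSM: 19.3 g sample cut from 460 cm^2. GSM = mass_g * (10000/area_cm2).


Formula: GSM = mass_g / area_m2
Step 1: Convert area: 460 cm^2 = 460 / 10000 = 0.046 m^2
Step 2: GSM = 19.3 g / 0.046 m^2 = 419.6 g/m^2

419.6 g/m^2


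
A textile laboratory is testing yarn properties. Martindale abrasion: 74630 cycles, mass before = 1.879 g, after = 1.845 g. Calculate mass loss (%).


Formula: Mass loss% = ((m_before - m_after) / m_before) * 100
Step 1: Mass loss = 1.879 - 1.845 = 0.034 g
Step 2: Ratio = 0.034 / 1.879 = 0.0180947
Step 3: Mass loss% = 0.0180947 * 100 = 1.80947% ≈ 1.81%

1.81%


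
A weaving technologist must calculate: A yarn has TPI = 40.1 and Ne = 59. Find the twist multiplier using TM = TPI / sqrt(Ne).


Formula: TM = TPI / sqrt(Ne)
Step 1: sqrt(Ne) = sqrt(59) = 7.6811
Step 2: TM = 40.1 / 7.6811 = 5.22

5.22 TM


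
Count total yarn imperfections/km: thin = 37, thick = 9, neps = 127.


Formula: Total = thin places + thick places + neps
Total = 37 + 9 + 127
Total = 173 imperfections/km

173 imperfections/km


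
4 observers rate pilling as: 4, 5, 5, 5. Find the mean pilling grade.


Formula: Mean = sum / count
Sum = 4 + 5 + 5 + 5 = 19
Mean = 19 / 4 = 4.8

4.8


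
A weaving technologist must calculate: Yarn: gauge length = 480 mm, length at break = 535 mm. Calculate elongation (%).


Formula: Elongation (%) = ((L_break - L0) / L0) * 100
Step 1: Extension = 535 - 480 = 55 mm
Step 2: Elongation = (55 / 480) * 100
Step 3: Elongation = 0.114583 * 100 = 11.4583% ≈ 11.5%

11.5%


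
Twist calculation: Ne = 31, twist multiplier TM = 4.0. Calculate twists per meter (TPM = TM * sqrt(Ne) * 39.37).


Formula: TPM = TM * sqrt(Ne) * 39.37
Step 1: sqrt(Ne) = sqrt(31) = 5.5678
Step 2: TM * sqrt(Ne) = 4.0 * 5.5678 = 22.2712
Step 3: TPM = 22.2712 * 39.37 = 877 twists/m

877 twists/m


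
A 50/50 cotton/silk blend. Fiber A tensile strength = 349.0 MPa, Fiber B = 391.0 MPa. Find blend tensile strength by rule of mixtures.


Formula: Blend property = (fraction_A * property_A) + (fraction_B * property_B)
Step 1: Contribution A = 50/100 * 349.0 MPa = 174.5 MPa
Step 2: Contribution B = 50/100 * 391.0 MPa = 195.5 MPa
Step 3: Blend tensile strength = 174.5 + 195.5 = 370.0 MPa

370.0 MPa
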